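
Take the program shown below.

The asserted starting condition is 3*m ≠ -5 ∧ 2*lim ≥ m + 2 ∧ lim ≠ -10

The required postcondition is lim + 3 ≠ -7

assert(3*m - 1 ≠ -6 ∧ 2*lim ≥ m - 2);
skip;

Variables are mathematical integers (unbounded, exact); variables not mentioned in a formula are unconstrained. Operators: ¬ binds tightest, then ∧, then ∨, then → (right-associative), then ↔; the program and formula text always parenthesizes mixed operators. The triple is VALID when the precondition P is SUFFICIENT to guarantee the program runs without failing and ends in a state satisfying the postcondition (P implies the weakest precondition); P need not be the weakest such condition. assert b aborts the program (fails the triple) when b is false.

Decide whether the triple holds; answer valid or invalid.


Working backward. After the program, the postcondition lim + 3 ≠ -7 must hold; in canonical form it is lim ≠ -10.
Before skip: lim ≠ -10
Before assert 3*m - 1 ≠ -6 ∧ 2*lim ≥ m - 2: 3*m ≠ -5 ∧ 2*lim ≥ m - 2 ∧ lim ≠ -10
The weakest precondition is 3*m ≠ -5 ∧ 2*lim ≥ m - 2 ∧ lim ≠ -10.
Check whether 3*m ≠ -5 ∧ 2*lim ≥ m + 2 ∧ lim ≠ -10 implies it.
Every state satisfying the precondition satisfies the weakest precondition: the implication holds.
Answer: valid


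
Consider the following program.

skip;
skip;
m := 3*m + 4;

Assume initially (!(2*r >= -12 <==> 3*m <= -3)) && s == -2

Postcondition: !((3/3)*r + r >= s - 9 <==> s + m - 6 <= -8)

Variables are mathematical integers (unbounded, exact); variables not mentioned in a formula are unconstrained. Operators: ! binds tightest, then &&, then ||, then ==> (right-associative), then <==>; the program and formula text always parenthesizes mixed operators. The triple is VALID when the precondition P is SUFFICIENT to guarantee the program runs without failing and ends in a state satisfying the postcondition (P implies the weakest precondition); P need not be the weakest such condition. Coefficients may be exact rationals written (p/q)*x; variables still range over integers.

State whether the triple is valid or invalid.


Working backward. After the program, the postcondition !((3/3)*r + r >= s - 9 <==> s + m - 6 <= -8) must hold; in canonical form it is !(2*r >= s - 9 <==> m + s <= -2).
Before m := 3*m + 4: !(2*r >= s - 9 <==> 3*m + s <= -6)
Before skip: !(2*r >= s - 9 <==> 3*m + s <= -6)
Before skip: !(2*r >= s - 9 <==> 3*m + s <= -6)
The weakest precondition is !(2*r >= s - 9 <==> 3*m + s <= -6).
Check whether (!(2*r >= -12 <==> 3*m <= -3)) && s == -2 implies it.
Countermodel: at the initial state m = 0, r = -6, s = -2, the precondition holds but the weakest precondition fails.
Answer: invalid


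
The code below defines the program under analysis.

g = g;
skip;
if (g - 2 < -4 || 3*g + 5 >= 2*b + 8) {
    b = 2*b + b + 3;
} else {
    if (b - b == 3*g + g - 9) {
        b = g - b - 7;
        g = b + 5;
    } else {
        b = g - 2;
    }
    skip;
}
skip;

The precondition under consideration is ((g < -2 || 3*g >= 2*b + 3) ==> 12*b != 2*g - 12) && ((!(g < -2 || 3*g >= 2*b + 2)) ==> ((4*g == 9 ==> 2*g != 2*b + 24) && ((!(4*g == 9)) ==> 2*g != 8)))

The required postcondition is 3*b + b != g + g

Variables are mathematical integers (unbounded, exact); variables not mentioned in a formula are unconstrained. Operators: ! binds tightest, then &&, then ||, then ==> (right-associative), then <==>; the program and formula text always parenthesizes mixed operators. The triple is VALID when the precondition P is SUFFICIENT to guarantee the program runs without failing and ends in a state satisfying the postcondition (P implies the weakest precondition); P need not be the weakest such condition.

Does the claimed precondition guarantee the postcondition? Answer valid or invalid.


Working backward. After the program, the postcondition 3*b + b != g + g must hold; in canonical form it is 4*b != 2*g.
Before skip: 4*b != 2*g
Then branch requires 12*b != 2*g - 12; else branch requires (4*g == 9 ==> 2*g != 2*b + 24) && ((!(4*g == 9)) ==> 2*g != 8).
Before the if: ((g < -2 || 3*g >= 2*b + 3) ==> 12*b != 2*g - 12) && ((!(g < -2 || 3*g >= 2*b + 3)) ==> ((4*g == 9 ==> 2*g != 2*b + 24) && ((!(4*g == 9)) ==> 2*g != 8)))
Before skip: ((g < -2 || 3*g >= 2*b + 3) ==> 12*b != 2*g - 12) && ((!(g < -2 || 3*g >= 2*b + 3)) ==> ((4*g == 9 ==> 2*g != 2*b + 24) && ((!(4*g == 9)) ==> 2*g != 8)))
Before g := g: ((g < -2 || 3*g >= 2*b + 3) ==> 12*b != 2*g - 12) && ((!(g < -2 || 3*g >= 2*b + 3)) ==> ((4*g == 9 ==> 2*g != 2*b + 24) && ((!(4*g == 9)) ==> 2*g != 8)))
The weakest precondition is ((g < -2 || 3*g >= 2*b + 3) ==> 12*b != 2*g - 12) && ((!(g < -2 || 3*g >= 2*b + 3)) ==> ((4*g == 9 ==> 2*g != 2*b + 24) && ((!(4*g == 9)) ==> 2*g != 8))).
Check whether ((g < -2 || 3*g >= 2*b + 3) ==> 12*b != 2*g - 12) && ((!(g < -2 || 3*g >= 2*b + 2)) ==> ((4*g == 9 ==> 2*g != 2*b + 24) && ((!(4*g == 9)) ==> 2*g != 8))) implies it.
Countermodel: at the initial state b = 5, g = 4, the precondition holds but the weakest precondition fails.
Answer: invalid


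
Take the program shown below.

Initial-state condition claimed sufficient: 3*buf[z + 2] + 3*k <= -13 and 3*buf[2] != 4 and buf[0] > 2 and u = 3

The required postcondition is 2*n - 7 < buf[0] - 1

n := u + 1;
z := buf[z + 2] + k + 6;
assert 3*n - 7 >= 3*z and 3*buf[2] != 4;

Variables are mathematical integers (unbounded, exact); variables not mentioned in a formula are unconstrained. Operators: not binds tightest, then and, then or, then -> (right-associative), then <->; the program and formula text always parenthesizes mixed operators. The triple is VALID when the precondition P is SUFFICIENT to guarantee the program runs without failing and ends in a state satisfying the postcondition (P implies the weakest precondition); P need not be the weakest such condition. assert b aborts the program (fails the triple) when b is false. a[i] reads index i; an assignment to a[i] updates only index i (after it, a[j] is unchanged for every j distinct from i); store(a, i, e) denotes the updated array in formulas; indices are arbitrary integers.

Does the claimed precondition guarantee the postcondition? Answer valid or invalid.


Working backward. After the program, the postcondition 2*n - 7 < buf[0] - 1 must hold; in canonical form it is 2*n < buf[0] + 6.
Before assert 3*n - 7 >= 3*z and 3*buf[2] != 4: 3*n >= 3*z + 7 and 3*buf[2] != 4 and 2*n < buf[0] + 6
Before z := buf[z + 2] + k + 6: 3*n >= 3*buf[z + 2] + 3*k + 25 and 3*buf[2] != 4 and 2*n < buf[0] + 6
Before n := u + 1: 3*u >= 3*buf[z + 2] + 3*k + 22 and 3*buf[2] != 4 and 2*u < buf[0] + 4
The weakest precondition is 3*u >= 3*buf[z + 2] + 3*k + 22 and 3*buf[2] != 4 and 2*u < buf[0] + 4.
Check whether 3*buf[z + 2] + 3*k <= -13 and 3*buf[2] != 4 and buf[0] > 2 and u = 3 implies it.
Every state satisfying the precondition satisfies the weakest precondition: the implication holds.
Answer: valid


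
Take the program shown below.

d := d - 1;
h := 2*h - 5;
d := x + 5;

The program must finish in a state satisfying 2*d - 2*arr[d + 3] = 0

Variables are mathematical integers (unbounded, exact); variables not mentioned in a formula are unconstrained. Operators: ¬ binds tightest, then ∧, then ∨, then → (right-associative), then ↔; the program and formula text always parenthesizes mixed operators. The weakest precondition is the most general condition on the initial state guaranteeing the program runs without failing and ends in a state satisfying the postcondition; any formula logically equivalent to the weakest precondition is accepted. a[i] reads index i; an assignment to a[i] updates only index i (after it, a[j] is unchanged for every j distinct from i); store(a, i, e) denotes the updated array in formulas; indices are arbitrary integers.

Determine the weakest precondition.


Working backward. After the program, the postcondition 2*d - 2*arr[d + 3] = 0 must hold; in canonical form it is 2*d = 2*arr[d + 3].
Before d := x + 5: 2*x = 2*arr[x + 8] - 10
Before h := 2*h - 5: 2*x = 2*arr[x + 8] - 10
Before d := d - 1: 2*x = 2*arr[x + 8] - 10
Answer: WP = 2*x = 2*arr[x + 8] - 10


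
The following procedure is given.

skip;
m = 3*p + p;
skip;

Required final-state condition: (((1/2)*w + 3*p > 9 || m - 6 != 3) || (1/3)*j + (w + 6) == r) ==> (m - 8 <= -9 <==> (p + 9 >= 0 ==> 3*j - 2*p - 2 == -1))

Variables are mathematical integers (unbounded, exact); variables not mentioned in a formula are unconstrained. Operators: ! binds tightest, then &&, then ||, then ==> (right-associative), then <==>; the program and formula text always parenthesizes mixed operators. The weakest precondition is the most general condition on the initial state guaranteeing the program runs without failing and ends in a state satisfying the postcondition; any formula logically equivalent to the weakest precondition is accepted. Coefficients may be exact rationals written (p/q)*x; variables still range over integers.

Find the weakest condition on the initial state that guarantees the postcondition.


Working backward. After the program, the postcondition (((1/2)*w + 3*p > 9 || m - 6 != 3) || (1/3)*j + (w + 6) == r) ==> (m - 8 <= -9 <==> (p + 9 >= 0 ==> 3*j - 2*p - 2 == -1)) must hold; in canonical form it is (3*p + (1/2)*w > 9 || m != 9 || (1/3)*j + w == r - 6) ==> (m <= -1 <==> (p >= -9 ==> 3*j == 2*p + 1)).
Before skip: (3*p + (1/2)*w > 9 || m != 9 || (1/3)*j + w == r - 6) ==> (m <= -1 <==> (p >= -9 ==> 3*j == 2*p + 1))
Before m := 3*p + p: (3*p + (1/2)*w > 9 || 4*p != 9 || (1/3)*j + w == r - 6) ==> (4*p <= -1 <==> (p >= -9 ==> 3*j == 2*p + 1))
Before skip: (3*p + (1/2)*w > 9 || 4*p != 9 || (1/3)*j + w == r - 6) ==> (4*p <= -1 <==> (p >= -9 ==> 3*j == 2*p + 1))
Answer: WP = (3*p + (1/2)*w > 9 || 4*p != 9 || (1/3)*j + w == r - 6) ==> (4*p <= -1 <==> (p >= -9 ==> 3*j == 2*p + 1))


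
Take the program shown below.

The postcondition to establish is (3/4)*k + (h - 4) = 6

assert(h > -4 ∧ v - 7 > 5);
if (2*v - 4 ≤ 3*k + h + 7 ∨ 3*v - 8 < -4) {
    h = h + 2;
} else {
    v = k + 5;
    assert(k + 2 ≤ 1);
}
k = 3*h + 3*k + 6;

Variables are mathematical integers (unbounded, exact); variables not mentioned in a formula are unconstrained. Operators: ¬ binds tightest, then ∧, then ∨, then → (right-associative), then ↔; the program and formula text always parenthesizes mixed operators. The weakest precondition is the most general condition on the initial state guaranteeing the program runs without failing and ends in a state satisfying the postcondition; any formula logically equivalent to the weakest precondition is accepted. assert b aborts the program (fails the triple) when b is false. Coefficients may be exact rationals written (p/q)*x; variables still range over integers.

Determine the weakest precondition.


Working backward. After the program, the postcondition (3/4)*k + (h - 4) = 6 must hold; in canonical form it is h + (3/4)*k = 10.
Before k := 3*h + 3*k + 6: (13/4)*h + (9/4)*k = 11/2
Then branch requires (13/4)*h + (9/4)*k = -1; else branch requires k ≤ -1 ∧ (13/4)*h + (9/4)*k = 11/2.
Before the if: ((2*v ≤ h + 3*k + 11 ∨ 3*v < 4) → (13/4)*h + (9/4)*k = -1) ∧ ((¬(2*v ≤ h + 3*k + 11 ∨ 3*v < 4)) → (k ≤ -1 ∧ (13/4)*h + (9/4)*k = 11/2))
Before assert h > -4 ∧ v - 7 > 5: h > -4 ∧ v > 12 ∧ ((2*v ≤ h + 3*k + 11 ∨ 3*v < 4) → (13/4)*h + (9/4)*k = -1) ∧ ((¬(2*v ≤ h + 3*k + 11 ∨ 3*v < 4)) → (k ≤ -1 ∧ (13/4)*h + (9/4)*k = 11/2))
Answer: WP = h > -4 ∧ v > 12 ∧ ((2*v ≤ h + 3*k + 11 ∨ 3*v < 4) → (13/4)*h + (9/4)*k = -1) ∧ ((¬(2*v ≤ h + 3*k + 11 ∨ 3*v < 4)) → (k ≤ -1 ∧ (13/4)*h + (9/4)*k = 11/2))


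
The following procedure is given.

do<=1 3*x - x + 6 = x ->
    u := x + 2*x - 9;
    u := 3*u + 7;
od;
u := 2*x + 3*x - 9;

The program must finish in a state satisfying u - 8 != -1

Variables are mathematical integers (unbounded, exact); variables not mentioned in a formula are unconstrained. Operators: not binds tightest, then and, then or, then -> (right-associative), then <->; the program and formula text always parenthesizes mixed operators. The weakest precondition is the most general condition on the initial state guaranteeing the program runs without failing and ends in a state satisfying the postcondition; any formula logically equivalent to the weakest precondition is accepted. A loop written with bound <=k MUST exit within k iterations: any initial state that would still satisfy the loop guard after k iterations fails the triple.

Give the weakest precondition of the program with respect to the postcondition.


Working backward. After the program, the postcondition u - 8 != -1 must hold; in canonical form it is u != 7.
Before u := 2*x + 3*x - 9: 5*x != 16
Before the loop (bound <=1), unroll the exhaustion recursion (WP_0 = exit-now case; WP_j = one more guarded iteration, up to j = 1):
  WP_0: (not (x = -6)) and 5*x != 16
  WP_1: (x = -6 -> ((not (x = -6)) and 5*x != 16)) and ((not (x = -6)) -> 5*x != 16)
So before the loop: (x = -6 -> ((not (x = -6)) and 5*x != 16)) and ((not (x = -6)) -> 5*x != 16)
Answer: WP = (x = -6 -> ((not (x = -6)) and 5*x != 16)) and ((not (x = -6)) -> 5*x != 16)


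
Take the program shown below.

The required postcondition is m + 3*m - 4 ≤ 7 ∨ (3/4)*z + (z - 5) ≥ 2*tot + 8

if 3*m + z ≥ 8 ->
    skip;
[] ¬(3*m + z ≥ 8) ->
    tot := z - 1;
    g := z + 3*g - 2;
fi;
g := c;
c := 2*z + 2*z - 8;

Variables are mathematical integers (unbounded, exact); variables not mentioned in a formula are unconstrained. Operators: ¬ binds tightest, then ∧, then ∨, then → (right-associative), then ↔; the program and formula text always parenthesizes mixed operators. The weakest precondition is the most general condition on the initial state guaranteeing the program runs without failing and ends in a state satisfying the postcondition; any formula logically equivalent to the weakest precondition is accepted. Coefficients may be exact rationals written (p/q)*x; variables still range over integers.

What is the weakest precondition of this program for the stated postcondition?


Working backward. After the program, the postcondition m + 3*m - 4 ≤ 7 ∨ (3/4)*z + (z - 5) ≥ 2*tot + 8 must hold; in canonical form it is 4*m ≤ 11 ∨ (7/4)*z ≥ 2*tot + 13.
Before c := 2*z + 2*z - 8: 4*m ≤ 11 ∨ (7/4)*z ≥ 2*tot + 13
Before g := c: 4*m ≤ 11 ∨ (7/4)*z ≥ 2*tot + 13
Then branch requires 4*m ≤ 11 ∨ (7/4)*z ≥ 2*tot + 13; else branch requires 4*m ≤ 11 ∨ (1/4)*z ≤ -11.
Before the if: (3*m + z ≥ 8 → (4*m ≤ 11 ∨ (7/4)*z ≥ 2*tot + 13)) ∧ ((¬(3*m + z ≥ 8)) → (4*m ≤ 11 ∨ (1/4)*z ≤ -11))
Answer: WP = (3*m + z ≥ 8 → (4*m ≤ 11 ∨ (7/4)*z ≥ 2*tot + 13)) ∧ ((¬(3*m + z ≥ 8)) → (4*m ≤ 11 ∨ (1/4)*z ≤ -11))


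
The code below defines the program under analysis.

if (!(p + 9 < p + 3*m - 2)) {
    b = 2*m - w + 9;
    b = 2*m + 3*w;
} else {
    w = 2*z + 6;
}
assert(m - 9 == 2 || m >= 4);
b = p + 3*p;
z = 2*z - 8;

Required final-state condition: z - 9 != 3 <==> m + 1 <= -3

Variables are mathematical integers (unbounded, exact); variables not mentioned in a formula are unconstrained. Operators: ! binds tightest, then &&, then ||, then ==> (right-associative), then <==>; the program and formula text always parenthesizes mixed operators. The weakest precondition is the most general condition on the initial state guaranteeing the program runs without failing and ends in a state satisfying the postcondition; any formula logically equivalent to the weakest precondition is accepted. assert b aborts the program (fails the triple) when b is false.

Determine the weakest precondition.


Working backward. After the program, the postcondition z - 9 != 3 <==> m + 1 <= -3 must hold; in canonical form it is z != 12 <==> m <= -4.
Before z := 2*z - 8: 2*z != 20 <==> m <= -4
Before b := p + 3*p: 2*z != 20 <==> m <= -4
Before assert m - 9 == 2 || m >= 4: (m == 11 || m >= 4) && (2*z != 20 <==> m <= -4)
Then branch requires (m == 11 || m >= 4) && (2*z != 20 <==> m <= -4); else branch requires (m == 11 || m >= 4) && (2*z != 20 <==> m <= -4).
Before the if: ((!(3*m > 11)) ==> ((m == 11 || m >= 4) && (2*z != 20 <==> m <= -4))) && (3*m > 11 ==> ((m == 11 || m >= 4) && (2*z != 20 <==> m <= -4)))
Answer: WP = ((!(3*m > 11)) ==> ((m == 11 || m >= 4) && (2*z != 20 <==> m <= -4))) && (3*m > 11 ==> ((m == 11 || m >= 4) && (2*z != 20 <==> m <= -4)))


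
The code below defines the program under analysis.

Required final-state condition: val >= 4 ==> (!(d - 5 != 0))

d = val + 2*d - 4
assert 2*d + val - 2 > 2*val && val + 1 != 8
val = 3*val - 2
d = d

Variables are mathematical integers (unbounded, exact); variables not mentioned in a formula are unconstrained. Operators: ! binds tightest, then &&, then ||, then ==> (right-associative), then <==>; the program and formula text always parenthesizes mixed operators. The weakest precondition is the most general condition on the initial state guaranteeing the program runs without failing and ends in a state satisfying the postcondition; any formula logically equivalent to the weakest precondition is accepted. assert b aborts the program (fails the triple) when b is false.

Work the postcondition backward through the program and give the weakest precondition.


Working backward. After the program, the postcondition val >= 4 ==> (!(d - 5 != 0)) must hold; in canonical form it is val >= 4 ==> (!(d != 5)).
Before d := d: val >= 4 ==> (!(d != 5))
Before val := 3*val - 2: 3*val >= 6 ==> (!(d != 5))
Before assert 2*d + val - 2 > 2*val && val + 1 != 8: 2*d > val + 2 && val != 7 && (3*val >= 6 ==> (!(d != 5)))
Before d := val + 2*d - 4: 4*d + val > 10 && val != 7 && (3*val >= 6 ==> (!(2*d + val != 9)))
Answer: WP = 4*d + val > 10 && val != 7 && (3*val >= 6 ==> (!(2*d + val != 9)))


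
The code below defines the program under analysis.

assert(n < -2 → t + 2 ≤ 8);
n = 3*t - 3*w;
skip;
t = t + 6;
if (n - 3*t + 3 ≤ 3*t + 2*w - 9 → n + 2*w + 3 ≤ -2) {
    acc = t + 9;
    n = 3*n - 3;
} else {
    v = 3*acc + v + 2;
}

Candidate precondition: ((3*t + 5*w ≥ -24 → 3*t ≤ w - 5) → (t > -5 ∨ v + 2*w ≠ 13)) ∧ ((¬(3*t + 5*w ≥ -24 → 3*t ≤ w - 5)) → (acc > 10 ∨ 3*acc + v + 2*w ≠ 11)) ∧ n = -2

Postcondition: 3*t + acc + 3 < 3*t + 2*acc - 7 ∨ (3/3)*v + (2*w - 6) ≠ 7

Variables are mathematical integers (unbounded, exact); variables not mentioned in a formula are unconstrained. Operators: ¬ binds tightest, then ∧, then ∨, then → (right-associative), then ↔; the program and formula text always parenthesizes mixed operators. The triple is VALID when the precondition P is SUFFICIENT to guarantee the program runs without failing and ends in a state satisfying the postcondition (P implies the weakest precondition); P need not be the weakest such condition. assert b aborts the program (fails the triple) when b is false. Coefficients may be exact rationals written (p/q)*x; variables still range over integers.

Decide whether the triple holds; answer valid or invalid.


Working backward. After the program, the postcondition 3*t + acc + 3 < 3*t + 2*acc - 7 ∨ (3/3)*v + (2*w - 6) ≠ 7 must hold; in canonical form it is acc > 10 ∨ v + 2*w ≠ 13.
Then branch requires t > 1 ∨ v + 2*w ≠ 13; else branch requires acc > 10 ∨ 3*acc + v + 2*w ≠ 11.
Before the if: ((n ≤ 6*t + 2*w - 12 → n + 2*w ≤ -5) → (t > 1 ∨ v + 2*w ≠ 13)) ∧ ((¬(n ≤ 6*t + 2*w - 12 → n + 2*w ≤ -5)) → (acc > 10 ∨ 3*acc + v + 2*w ≠ 11))
Before t := t + 6: ((n ≤ 6*t + 2*w + 24 → n + 2*w ≤ -5) → (t > -5 ∨ v + 2*w ≠ 13)) ∧ ((¬(n ≤ 6*t + 2*w + 24 → n + 2*w ≤ -5)) → (acc > 10 ∨ 3*acc + v + 2*w ≠ 11))
Before skip: ((n ≤ 6*t + 2*w + 24 → n + 2*w ≤ -5) → (t > -5 ∨ v + 2*w ≠ 13)) ∧ ((¬(n ≤ 6*t + 2*w + 24 → n + 2*w ≤ -5)) → (acc > 10 ∨ 3*acc + v + 2*w ≠ 11))
Before n := 3*t - 3*w: ((3*t + 5*w ≥ -24 → 3*t ≤ w - 5) → (t > -5 ∨ v + 2*w ≠ 13)) ∧ ((¬(3*t + 5*w ≥ -24 → 3*t ≤ w - 5)) → (acc > 10 ∨ 3*acc + v + 2*w ≠ 11))
Before assert n < -2 → t + 2 ≤ 8: (n < -2 → t ≤ 6) ∧ ((3*t + 5*w ≥ -24 → 3*t ≤ w - 5) → (t > -5 ∨ v + 2*w ≠ 13)) ∧ ((¬(3*t + 5*w ≥ -24 → 3*t ≤ w - 5)) → (acc > 10 ∨ 3*acc + v + 2*w ≠ 11))
The weakest precondition is (n < -2 → t ≤ 6) ∧ ((3*t + 5*w ≥ -24 → 3*t ≤ w - 5) → (t > -5 ∨ v + 2*w ≠ 13)) ∧ ((¬(3*t + 5*w ≥ -24 → 3*t ≤ w - 5)) → (acc > 10 ∨ 3*acc + v + 2*w ≠ 11)).
Check whether ((3*t + 5*w ≥ -24 → 3*t ≤ w - 5) → (t > -5 ∨ v + 2*w ≠ 13)) ∧ ((¬(3*t + 5*w ≥ -24 → 3*t ≤ w - 5)) → (acc > 10 ∨ 3*acc + v + 2*w ≠ 11)) ∧ n = -2 implies it.
Every state satisfying the precondition satisfies the weakest precondition: the implication holds.
Answer: valid


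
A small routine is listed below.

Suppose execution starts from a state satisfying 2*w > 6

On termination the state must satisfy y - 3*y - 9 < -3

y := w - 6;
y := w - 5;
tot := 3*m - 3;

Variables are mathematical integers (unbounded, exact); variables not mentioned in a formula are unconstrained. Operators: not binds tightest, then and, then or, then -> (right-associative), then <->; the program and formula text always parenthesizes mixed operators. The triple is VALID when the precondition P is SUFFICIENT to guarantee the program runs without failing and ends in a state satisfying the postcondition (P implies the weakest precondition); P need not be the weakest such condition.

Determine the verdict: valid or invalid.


Working backward. After the program, the postcondition y - 3*y - 9 < -3 must hold; in canonical form it is 2*y > -6.
Before tot := 3*m - 3: 2*y > -6
Before y := w - 5: 2*w > 4
Before y := w - 6: 2*w > 4
The weakest precondition is 2*w > 4.
Check whether 2*w > 6 implies it.
Every state satisfying the precondition satisfies the weakest precondition: the implication holds.
Answer: valid


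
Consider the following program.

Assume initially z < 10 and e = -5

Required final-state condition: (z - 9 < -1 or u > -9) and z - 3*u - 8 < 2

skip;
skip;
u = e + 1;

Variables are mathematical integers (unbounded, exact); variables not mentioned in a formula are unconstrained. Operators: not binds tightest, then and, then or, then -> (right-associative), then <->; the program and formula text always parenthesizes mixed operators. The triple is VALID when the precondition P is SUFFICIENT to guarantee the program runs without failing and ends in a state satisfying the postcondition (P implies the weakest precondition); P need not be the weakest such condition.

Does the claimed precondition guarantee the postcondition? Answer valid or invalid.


Working backward. After the program, the postcondition (z - 9 < -1 or u > -9) and z - 3*u - 8 < 2 must hold; in canonical form it is (z < 8 or u > -9) and z < 3*u + 10.
Before u := e + 1: (z < 8 or e > -10) and z < 3*e + 13
Before skip: (z < 8 or e > -10) and z < 3*e + 13
Before skip: (z < 8 or e > -10) and z < 3*e + 13
The weakest precondition is (z < 8 or e > -10) and z < 3*e + 13.
Check whether z < 10 and e = -5 implies it.
Countermodel: at the initial state e = -5, z = -2, the precondition holds but the weakest precondition fails.
Answer: invalid


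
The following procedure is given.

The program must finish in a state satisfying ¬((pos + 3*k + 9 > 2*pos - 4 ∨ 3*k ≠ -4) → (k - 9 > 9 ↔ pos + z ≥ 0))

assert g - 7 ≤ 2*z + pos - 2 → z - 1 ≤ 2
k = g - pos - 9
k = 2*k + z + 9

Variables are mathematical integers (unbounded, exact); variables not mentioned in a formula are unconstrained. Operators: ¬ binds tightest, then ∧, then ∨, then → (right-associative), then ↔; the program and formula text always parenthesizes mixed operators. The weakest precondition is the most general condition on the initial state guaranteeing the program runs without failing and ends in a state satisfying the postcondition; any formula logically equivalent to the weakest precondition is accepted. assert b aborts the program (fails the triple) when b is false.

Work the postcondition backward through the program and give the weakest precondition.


Working backward. After the program, the postcondition ¬((pos + 3*k + 9 > 2*pos - 4 ∨ 3*k ≠ -4) → (k - 9 > 9 ↔ pos + z ≥ 0)) must hold; in canonical form it is ¬((3*k > pos - 13 ∨ 3*k ≠ -4) → (k > 18 ↔ pos + z ≥ 0)).
Before k := 2*k + z + 9: ¬((6*k + 3*z > pos - 40 ∨ 6*k + 3*z ≠ -31) → (2*k + z > 9 ↔ pos + z ≥ 0))
Before k := g - pos - 9: ¬((6*g + 3*z > 7*pos + 14 ∨ 6*g + 3*z ≠ 6*pos + 23) → (2*g + z > 2*pos + 27 ↔ pos + z ≥ 0))
Before assert g - 7 ≤ 2*z + pos - 2 → z - 1 ≤ 2: (g ≤ pos + 2*z + 5 → z ≤ 3) ∧ (¬((6*g + 3*z > 7*pos + 14 ∨ 6*g + 3*z ≠ 6*pos + 23) → (2*g + z > 2*pos + 27 ↔ pos + z ≥ 0)))
Answer: WP = (g ≤ pos + 2*z + 5 → z ≤ 3) ∧ (¬((6*g + 3*z > 7*pos + 14 ∨ 6*g + 3*z ≠ 6*pos + 23) → (2*g + z > 2*pos + 27 ↔ pos + z ≥ 0)))


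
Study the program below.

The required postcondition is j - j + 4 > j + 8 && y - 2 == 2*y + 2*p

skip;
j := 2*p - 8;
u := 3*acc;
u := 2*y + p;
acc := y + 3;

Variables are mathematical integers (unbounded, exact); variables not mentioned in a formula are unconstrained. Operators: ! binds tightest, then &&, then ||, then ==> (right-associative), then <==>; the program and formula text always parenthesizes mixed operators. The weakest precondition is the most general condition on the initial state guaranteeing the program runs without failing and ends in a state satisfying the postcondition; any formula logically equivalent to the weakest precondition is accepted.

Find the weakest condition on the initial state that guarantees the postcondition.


Working backward. After the program, the postcondition j - j + 4 > j + 8 && y - 2 == 2*y + 2*p must hold; in canonical form it is j < -4 && 2*p + y == -2.
Before acc := y + 3: j < -4 && 2*p + y == -2
Before u := 2*y + p: j < -4 && 2*p + y == -2
Before u := 3*acc: j < -4 && 2*p + y == -2
Before j := 2*p - 8: 2*p < 4 && 2*p + y == -2
Before skip: 2*p < 4 && 2*p + y == -2
Answer: WP = 2*p < 4 && 2*p + y == -2


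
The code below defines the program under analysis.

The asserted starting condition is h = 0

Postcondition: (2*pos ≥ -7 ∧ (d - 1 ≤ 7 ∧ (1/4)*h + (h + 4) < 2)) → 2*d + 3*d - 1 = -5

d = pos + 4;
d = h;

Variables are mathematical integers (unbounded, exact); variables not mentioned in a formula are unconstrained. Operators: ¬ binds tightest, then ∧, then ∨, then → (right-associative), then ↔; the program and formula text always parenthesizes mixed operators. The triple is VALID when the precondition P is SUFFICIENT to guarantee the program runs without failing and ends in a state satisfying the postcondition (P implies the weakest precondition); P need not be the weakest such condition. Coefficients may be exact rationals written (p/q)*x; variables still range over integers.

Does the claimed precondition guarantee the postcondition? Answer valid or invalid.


Working backward. After the program, the postcondition (2*pos ≥ -7 ∧ (d - 1 ≤ 7 ∧ (1/4)*h + (h + 4) < 2)) → 2*d + 3*d - 1 = -5 must hold; in canonical form it is (2*pos ≥ -7 ∧ d ≤ 8 ∧ (5/4)*h < -2) → 5*d = -4.
Before d := h: (2*pos ≥ -7 ∧ h ≤ 8 ∧ (5/4)*h < -2) → 5*h = -4
Before d := pos + 4: (2*pos ≥ -7 ∧ h ≤ 8 ∧ (5/4)*h < -2) → 5*h = -4
The weakest precondition is (2*pos ≥ -7 ∧ h ≤ 8 ∧ (5/4)*h < -2) → 5*h = -4.
Check whether h = 0 implies it.
Every state satisfying the precondition satisfies the weakest precondition: the implication holds.
Answer: valid


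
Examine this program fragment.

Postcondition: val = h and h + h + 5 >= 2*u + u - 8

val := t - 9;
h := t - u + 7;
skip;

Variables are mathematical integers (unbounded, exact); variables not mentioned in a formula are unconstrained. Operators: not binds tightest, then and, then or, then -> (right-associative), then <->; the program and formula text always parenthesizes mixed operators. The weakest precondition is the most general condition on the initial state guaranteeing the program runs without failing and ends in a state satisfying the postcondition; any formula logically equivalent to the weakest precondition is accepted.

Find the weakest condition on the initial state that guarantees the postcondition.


Working backward. After the program, the postcondition val = h and h + h + 5 >= 2*u + u - 8 must hold; in canonical form it is val = h and 2*h >= 3*u - 13.
Before skip: val = h and 2*h >= 3*u - 13
Before h := t - u + 7: u + val = t + 7 and 2*t >= 5*u - 27
Before val := t - 9: u = 16 and 2*t >= 5*u - 27
Answer: WP = u = 16 and 2*t >= 5*u - 27


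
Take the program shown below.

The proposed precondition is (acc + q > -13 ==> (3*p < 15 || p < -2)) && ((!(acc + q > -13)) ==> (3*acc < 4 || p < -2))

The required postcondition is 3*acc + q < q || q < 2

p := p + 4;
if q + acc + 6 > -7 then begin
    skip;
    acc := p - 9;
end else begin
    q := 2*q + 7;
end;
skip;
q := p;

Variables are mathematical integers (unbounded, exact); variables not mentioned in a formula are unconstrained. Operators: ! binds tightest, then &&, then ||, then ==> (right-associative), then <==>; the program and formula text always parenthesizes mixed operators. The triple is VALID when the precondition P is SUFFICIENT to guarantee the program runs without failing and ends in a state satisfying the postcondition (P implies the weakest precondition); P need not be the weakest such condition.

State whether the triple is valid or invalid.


Working backward. After the program, the postcondition 3*acc + q < q || q < 2 must hold; in canonical form it is 3*acc < 0 || q < 2.
Before q := p: 3*acc < 0 || p < 2
Before skip: 3*acc < 0 || p < 2
Then branch requires 3*p < 27 || p < 2; else branch requires 3*acc < 0 || p < 2.
Before the if: (acc + q > -13 ==> (3*p < 27 || p < 2)) && ((!(acc + q > -13)) ==> (3*acc < 0 || p < 2))
Before p := p + 4: (acc + q > -13 ==> (3*p < 15 || p < -2)) && ((!(acc + q > -13)) ==> (3*acc < 0 || p < -2))
The weakest precondition is (acc + q > -13 ==> (3*p < 15 || p < -2)) && ((!(acc + q > -13)) ==> (3*acc < 0 || p < -2)).
Check whether (acc + q > -13 ==> (3*p < 15 || p < -2)) && ((!(acc + q > -13)) ==> (3*acc < 4 || p < -2)) implies it.
Countermodel: at the initial state acc = 0, p = -2, q = -13, the precondition holds but the weakest precondition fails.
Answer: invalid


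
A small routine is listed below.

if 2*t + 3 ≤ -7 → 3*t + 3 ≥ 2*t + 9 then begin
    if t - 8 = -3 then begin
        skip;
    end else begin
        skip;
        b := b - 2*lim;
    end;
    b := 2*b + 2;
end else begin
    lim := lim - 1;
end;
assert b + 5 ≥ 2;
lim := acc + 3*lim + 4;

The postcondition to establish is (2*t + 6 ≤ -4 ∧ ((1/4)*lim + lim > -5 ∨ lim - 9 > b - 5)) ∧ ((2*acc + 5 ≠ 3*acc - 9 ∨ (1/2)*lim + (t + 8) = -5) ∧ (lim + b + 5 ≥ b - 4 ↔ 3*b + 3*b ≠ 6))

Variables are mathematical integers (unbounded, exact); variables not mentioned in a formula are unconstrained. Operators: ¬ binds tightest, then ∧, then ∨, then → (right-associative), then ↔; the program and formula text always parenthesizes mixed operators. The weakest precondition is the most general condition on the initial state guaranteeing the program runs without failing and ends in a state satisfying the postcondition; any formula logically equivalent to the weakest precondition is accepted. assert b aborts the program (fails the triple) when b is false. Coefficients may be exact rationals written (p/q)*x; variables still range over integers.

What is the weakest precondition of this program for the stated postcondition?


Working backward. After the program, the postcondition (2*t + 6 ≤ -4 ∧ ((1/4)*lim + lim > -5 ∨ lim - 9 > b - 5)) ∧ ((2*acc + 5 ≠ 3*acc - 9 ∨ (1/2)*lim + (t + 8) = -5) ∧ (lim + b + 5 ≥ b - 4 ↔ 3*b + 3*b ≠ 6)) must hold; in canonical form it is 2*t ≤ -10 ∧ ((5/4)*lim > -5 ∨ lim > b + 4) ∧ (acc ≠ 14 ∨ (1/2)*lim + t = -13) ∧ (lim ≥ -9 ↔ 6*b ≠ 6).
Before lim := acc + 3*lim + 4: 2*t ≤ -10 ∧ ((5/4)*acc + (15/4)*lim > -10 ∨ acc + 3*lim > b) ∧ (acc ≠ 14 ∨ (1/2)*acc + (3/2)*lim + t = -15) ∧ (acc + 3*lim ≥ -13 ↔ 6*b ≠ 6)
Before assert b + 5 ≥ 2: b ≥ -3 ∧ 2*t ≤ -10 ∧ ((5/4)*acc + (15/4)*lim > -10 ∨ acc + 3*lim > b) ∧ (acc ≠ 14 ∨ (1/2)*acc + (3/2)*lim + t = -15) ∧ (acc + 3*lim ≥ -13 ↔ 6*b ≠ 6)
Then branch requires (t = 5 → (2*b ≥ -5 ∧ 2*t ≤ -10 ∧ ((5/4)*acc + (15/4)*lim > -10 ∨ acc + 3*lim > 2*b + 2) ∧ (acc ≠ 14 ∨ (1/2)*acc + (3/2)*lim + t = -15) ∧ (acc + 3*lim ≥ -13 ↔ 12*b ≠ -6))) ∧ ((¬(t = 5)) → (2*b ≥ 4*lim - 5 ∧ 2*t ≤ -10 ∧ ((5/4)*acc + (15/4)*lim > -10 ∨ acc + 7*lim > 2*b + 2) ∧ (acc ≠ 14 ∨ (1/2)*acc + (3/2)*lim + t = -15) ∧ (acc + 3*lim ≥ -13 ↔ 12*b ≠ 24*lim - 6))); else branch requires b ≥ -3 ∧ 2*t ≤ -10 ∧ ((5/4)*acc + (15/4)*lim > -25/4 ∨ acc + 3*lim > b + 3) ∧ (acc ≠ 14 ∨ (1/2)*acc + (3/2)*lim + t = -27/2) ∧ (acc + 3*lim ≥ -10 ↔ 6*b ≠ 6).
Before the if: ((2*t ≤ -10 → t ≥ 6) → ((t = 5 → (2*b ≥ -5 ∧ 2*t ≤ -10 ∧ ((5/4)*acc + (15/4)*lim > -10 ∨ acc + 3*lim > 2*b + 2) ∧ (acc ≠ 14 ∨ (1/2)*acc + (3/2)*lim + t = -15) ∧ (acc + 3*lim ≥ -13 ↔ 12*b ≠ -6))) ∧ ((¬(t = 5)) → (2*b ≥ 4*lim - 5 ∧ 2*t ≤ -10 ∧ ((5/4)*acc + (15/4)*lim > -10 ∨ acc + 7*lim > 2*b + 2) ∧ (acc ≠ 14 ∨ (1/2)*acc + (3/2)*lim + t = -15) ∧ (acc + 3*lim ≥ -13 ↔ 12*b ≠ 24*lim - 6))))) ∧ ((¬(2*t ≤ -10 → t ≥ 6)) → (b ≥ -3 ∧ 2*t ≤ -10 ∧ ((5/4)*acc + (15/4)*lim > -25/4 ∨ acc + 3*lim > b + 3) ∧ (acc ≠ 14 ∨ (1/2)*acc + (3/2)*lim + t = -27/2) ∧ (acc + 3*lim ≥ -10 ↔ 6*b ≠ 6)))
Answer: WP = ((2*t ≤ -10 → t ≥ 6) → ((t = 5 → (2*b ≥ -5 ∧ 2*t ≤ -10 ∧ ((5/4)*acc + (15/4)*lim > -10 ∨ acc + 3*lim > 2*b + 2) ∧ (acc ≠ 14 ∨ (1/2)*acc + (3/2)*lim + t = -15) ∧ (acc + 3*lim ≥ -13 ↔ 12*b ≠ -6))) ∧ ((¬(t = 5)) → (2*b ≥ 4*lim - 5 ∧ 2*t ≤ -10 ∧ ((5/4)*acc + (15/4)*lim > -10 ∨ acc + 7*lim > 2*b + 2) ∧ (acc ≠ 14 ∨ (1/2)*acc + (3/2)*lim + t = -15) ∧ (acc + 3*lim ≥ -13 ↔ 12*b ≠ 24*lim - 6))))) ∧ ((¬(2*t ≤ -10 → t ≥ 6)) → (b ≥ -3 ∧ 2*t ≤ -10 ∧ ((5/4)*acc + (15/4)*lim > -25/4 ∨ acc + 3*lim > b + 3) ∧ (acc ≠ 14 ∨ (1/2)*acc + (3/2)*lim + t = -27/2) ∧ (acc + 3*lim ≥ -10 ↔ 6*b ≠ 6)))


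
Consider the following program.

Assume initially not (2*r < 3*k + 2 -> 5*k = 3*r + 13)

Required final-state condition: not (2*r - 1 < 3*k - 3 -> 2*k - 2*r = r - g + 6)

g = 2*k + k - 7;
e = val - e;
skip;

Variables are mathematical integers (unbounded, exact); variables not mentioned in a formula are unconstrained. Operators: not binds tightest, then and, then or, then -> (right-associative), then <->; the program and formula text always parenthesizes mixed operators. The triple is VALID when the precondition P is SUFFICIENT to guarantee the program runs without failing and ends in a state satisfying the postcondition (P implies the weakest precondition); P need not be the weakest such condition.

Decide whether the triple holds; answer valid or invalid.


Working backward. After the program, the postcondition not (2*r - 1 < 3*k - 3 -> 2*k - 2*r = r - g + 6) must hold; in canonical form it is not (2*r < 3*k - 2 -> g + 2*k = 3*r + 6).
Before skip: not (2*r < 3*k - 2 -> g + 2*k = 3*r + 6)
Before e := val - e: not (2*r < 3*k - 2 -> g + 2*k = 3*r + 6)
Before g := 2*k + k - 7: not (2*r < 3*k - 2 -> 5*k = 3*r + 13)
The weakest precondition is not (2*r < 3*k - 2 -> 5*k = 3*r + 13).
Check whether not (2*r < 3*k + 2 -> 5*k = 3*r + 13) implies it.
Countermodel: at the initial state k = 22, r = 32, the precondition holds but the weakest precondition fails.
Answer: invalid


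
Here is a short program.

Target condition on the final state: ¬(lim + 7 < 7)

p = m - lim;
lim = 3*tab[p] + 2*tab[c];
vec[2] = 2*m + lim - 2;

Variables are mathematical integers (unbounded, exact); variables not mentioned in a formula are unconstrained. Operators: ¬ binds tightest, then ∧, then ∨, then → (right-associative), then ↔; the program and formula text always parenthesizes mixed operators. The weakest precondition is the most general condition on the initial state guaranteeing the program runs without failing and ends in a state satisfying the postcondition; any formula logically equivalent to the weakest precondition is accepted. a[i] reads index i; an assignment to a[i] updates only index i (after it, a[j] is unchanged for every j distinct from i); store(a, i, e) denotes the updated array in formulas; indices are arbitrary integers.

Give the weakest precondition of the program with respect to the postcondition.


Working backward. After the program, the postcondition ¬(lim + 7 < 7) must hold; in canonical form it is ¬(lim < 0).
Before vec[2] := 2*m + lim - 2: ¬(lim < 0)
Before lim := 3*tab[p] + 2*tab[c]: ¬(2*tab[c] + 3*tab[p] < 0)
Before p := m - lim: ¬(3*tab[-lim + m] + 2*tab[c] < 0)
Answer: WP = ¬(3*tab[-lim + m] + 2*tab[c] < 0)


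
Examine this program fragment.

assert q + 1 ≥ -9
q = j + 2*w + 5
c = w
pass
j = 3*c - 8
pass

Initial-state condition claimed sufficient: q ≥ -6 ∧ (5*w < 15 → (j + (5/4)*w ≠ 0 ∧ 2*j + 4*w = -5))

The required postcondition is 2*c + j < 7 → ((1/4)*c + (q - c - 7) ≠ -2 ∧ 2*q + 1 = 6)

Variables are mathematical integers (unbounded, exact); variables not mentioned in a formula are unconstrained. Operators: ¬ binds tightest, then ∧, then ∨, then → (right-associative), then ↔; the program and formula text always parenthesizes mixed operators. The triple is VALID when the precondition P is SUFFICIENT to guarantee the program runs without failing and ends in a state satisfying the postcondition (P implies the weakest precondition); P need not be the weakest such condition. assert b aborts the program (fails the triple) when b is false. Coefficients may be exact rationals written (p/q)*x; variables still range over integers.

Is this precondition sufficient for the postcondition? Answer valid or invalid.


Working backward. After the program, the postcondition 2*c + j < 7 → ((1/4)*c + (q - c - 7) ≠ -2 ∧ 2*q + 1 = 6) must hold; in canonical form it is 2*c + j < 7 → (q ≠ (3/4)*c + 5 ∧ 2*q = 5).
Before skip: 2*c + j < 7 → (q ≠ (3/4)*c + 5 ∧ 2*q = 5)
Before j := 3*c - 8: 5*c < 15 → (q ≠ (3/4)*c + 5 ∧ 2*q = 5)
Before skip: 5*c < 15 → (q ≠ (3/4)*c + 5 ∧ 2*q = 5)
Before c := w: 5*w < 15 → (q ≠ (3/4)*w + 5 ∧ 2*q = 5)
Before q := j + 2*w + 5: 5*w < 15 → (j + (5/4)*w ≠ 0 ∧ 2*j + 4*w = -5)
Before assert q + 1 ≥ -9: q ≥ -10 ∧ (5*w < 15 → (j + (5/4)*w ≠ 0 ∧ 2*j + 4*w = -5))
The weakest precondition is q ≥ -10 ∧ (5*w < 15 → (j + (5/4)*w ≠ 0 ∧ 2*j + 4*w = -5)).
Check whether q ≥ -6 ∧ (5*w < 15 → (j + (5/4)*w ≠ 0 ∧ 2*j + 4*w = -5)) implies it.
Every state satisfying the precondition satisfies the weakest precondition: the implication holds.
Answer: valid


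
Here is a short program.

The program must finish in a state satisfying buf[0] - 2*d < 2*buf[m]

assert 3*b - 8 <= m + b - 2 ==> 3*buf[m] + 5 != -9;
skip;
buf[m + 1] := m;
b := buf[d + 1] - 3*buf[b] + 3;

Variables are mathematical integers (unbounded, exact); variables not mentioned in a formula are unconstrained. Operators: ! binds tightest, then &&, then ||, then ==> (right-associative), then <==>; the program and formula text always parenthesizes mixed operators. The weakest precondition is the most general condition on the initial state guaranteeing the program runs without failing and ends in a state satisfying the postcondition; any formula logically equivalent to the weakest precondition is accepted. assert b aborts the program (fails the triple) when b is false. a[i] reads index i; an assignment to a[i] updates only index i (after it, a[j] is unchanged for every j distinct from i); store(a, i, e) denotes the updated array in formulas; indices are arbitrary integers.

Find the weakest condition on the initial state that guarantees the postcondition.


Working backward. After the program, the postcondition buf[0] - 2*d < 2*buf[m] must hold; in canonical form it is buf[0] < 2*buf[m] + 2*d.
Before b := buf[d + 1] - 3*buf[b] + 3: buf[0] < 2*buf[m] + 2*d
Before buf[m + 1] := m: store(buf, m + 1, m)[0] < 2*store(buf, m + 1, m)[m] + 2*d
Before skip: store(buf, m + 1, m)[0] < 2*store(buf, m + 1, m)[m] + 2*d
Before assert 3*b - 8 <= m + b - 2 ==> 3*buf[m] + 5 != -9: (2*b <= m + 6 ==> 3*buf[m] != -14) && store(buf, m + 1, m)[0] < 2*store(buf, m + 1, m)[m] + 2*d
Answer: WP = (2*b <= m + 6 ==> 3*buf[m] != -14) && store(buf, m + 1, m)[0] < 2*store(buf, m + 1, m)[m] + 2*d
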